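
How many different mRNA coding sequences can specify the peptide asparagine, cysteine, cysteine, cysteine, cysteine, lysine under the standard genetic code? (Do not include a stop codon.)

64

Asn: 2 codons.
Cys: 2 codons.
Cys: 2 codons.
Cys: 2 codons.
Cys: 2 codons.
Lys: 2 codons.
2 × 2 × 2 × 2 × 2 × 2 = 64.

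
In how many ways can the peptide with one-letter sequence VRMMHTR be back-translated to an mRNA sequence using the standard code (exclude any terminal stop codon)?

Val: 4 codons.
Arg: 6 codons.
Met: 1 codon.
Met: 1 codon.
His: 2 codons.
Thr: 4 codons.
Arg: 6 codons.
4 × 6 × 1 × 1 × 2 × 4 × 6 = 1152.

1152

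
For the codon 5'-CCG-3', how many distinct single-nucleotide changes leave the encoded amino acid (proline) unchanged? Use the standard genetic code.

3

Position 1: none → 0 synonymous.
Position 2: none → 0 synonymous.
Position 3: CCU, CCC, CCA → 3 synonymous.
Total: 0 + 0 + 3 = 3.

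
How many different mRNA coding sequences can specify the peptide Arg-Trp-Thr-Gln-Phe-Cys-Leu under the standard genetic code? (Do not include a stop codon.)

Arg: 6 codons.
Trp: 1 codon.
Thr: 4 codons.
Gln: 2 codons.
Phe: 2 codons.
Cys: 2 codons.
Leu: 6 codons.
6 × 1 × 4 × 2 × 2 × 2 × 6 = 1152.

1152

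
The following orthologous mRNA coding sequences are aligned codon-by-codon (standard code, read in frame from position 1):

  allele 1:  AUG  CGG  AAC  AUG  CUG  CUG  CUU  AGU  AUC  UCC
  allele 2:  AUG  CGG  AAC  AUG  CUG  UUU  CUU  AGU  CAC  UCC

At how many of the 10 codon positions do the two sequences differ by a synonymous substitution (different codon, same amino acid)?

0

Codon 1: AUG Met / AUG Met — identical.
Codon 2: CGG Arg / CGG Arg — identical.
Codon 3: AAC Asn / AAC Asn — identical.
Codon 4: AUG Met / AUG Met — identical.
Codon 5: CUG Leu / CUG Leu — identical.
Codon 6: CUG Leu / UUU Phe — nonsynonymous.
Codon 7: CUU Leu / CUU Leu — identical.
Codon 8: AGU Ser / AGU Ser — identical.
Codon 9: AUC Ile / CAC His — nonsynonymous.
Codon 10: UCC Ser / UCC Ser — identical.
Synonymous differences: 0.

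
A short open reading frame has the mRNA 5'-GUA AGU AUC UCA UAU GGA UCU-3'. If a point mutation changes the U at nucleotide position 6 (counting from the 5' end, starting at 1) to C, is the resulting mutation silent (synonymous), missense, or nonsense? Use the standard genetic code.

Position 6 falls in codon 2: AGU → Ser.
After the substitution the codon is AGC → Ser.
Both encode Ser, so the change is synonymous.

silent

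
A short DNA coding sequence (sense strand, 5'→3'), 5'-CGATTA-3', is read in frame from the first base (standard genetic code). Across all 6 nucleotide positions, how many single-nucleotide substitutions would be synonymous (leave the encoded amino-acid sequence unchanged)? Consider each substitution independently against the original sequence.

6

Codon 1 (CGA, Arg): 4 synonymous substitutions.
Codon 2 (TTA, Leu): 2 synonymous substitutions.
Total: 4 + 2 = 6.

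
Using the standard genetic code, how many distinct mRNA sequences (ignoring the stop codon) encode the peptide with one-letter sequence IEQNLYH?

Ile: 3 codons.
Glu: 2 codons.
Gln: 2 codons.
Asn: 2 codons.
Leu: 6 codons.
Tyr: 2 codons.
His: 2 codons.
3 × 2 × 2 × 2 × 6 × 2 × 2 = 576.

576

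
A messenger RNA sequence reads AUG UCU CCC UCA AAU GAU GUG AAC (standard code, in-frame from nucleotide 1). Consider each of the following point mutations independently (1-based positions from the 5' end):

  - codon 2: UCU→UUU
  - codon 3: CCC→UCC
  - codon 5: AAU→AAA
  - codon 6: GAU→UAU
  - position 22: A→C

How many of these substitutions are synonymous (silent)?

Codon 2: UCU (Ser) → UUU (Phe) — missense.
Codon 3: CCC (Pro) → UCC (Ser) — missense.
Codon 5: AAU (Asn) → AAA (Lys) — missense.
Codon 6: GAU (Asp) → UAU (Tyr) — missense.
Codon 8: AAC (Asn) → CAC (His) — missense.
Synonymous: 0 of 5.

0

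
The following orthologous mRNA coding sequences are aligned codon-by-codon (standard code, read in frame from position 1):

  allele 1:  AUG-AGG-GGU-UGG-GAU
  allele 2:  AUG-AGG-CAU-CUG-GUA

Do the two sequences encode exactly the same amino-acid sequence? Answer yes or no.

Codon 1: AUG Met / AUG Met — identical.
Codon 2: AGG Arg / AGG Arg — identical.
Codon 3: GGU Gly / CAU His — nonsynonymous.
Codon 4: UGG Trp / CUG Leu — nonsynonymous.
Codon 5: GAU Asp / GUA Val — nonsynonymous.
Nonsynonymous differences: 3 → different protein.

no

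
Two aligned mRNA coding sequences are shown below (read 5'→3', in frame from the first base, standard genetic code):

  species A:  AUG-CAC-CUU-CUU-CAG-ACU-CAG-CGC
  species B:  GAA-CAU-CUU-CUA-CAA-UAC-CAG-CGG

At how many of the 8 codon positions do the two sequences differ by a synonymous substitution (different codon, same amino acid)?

Codon 1: AUG Met / GAA Glu — nonsynonymous.
Codon 2: CAC His / CAU His — synonymous.
Codon 3: CUU Leu / CUU Leu — identical.
Codon 4: CUU Leu / CUA Leu — synonymous.
Codon 5: CAG Gln / CAA Gln — synonymous.
Codon 6: ACU Thr / UAC Tyr — nonsynonymous.
Codon 7: CAG Gln / CAG Gln — identical.
Codon 8: CGC Arg / CGG Arg — synonymous.
Synonymous differences: 4.

4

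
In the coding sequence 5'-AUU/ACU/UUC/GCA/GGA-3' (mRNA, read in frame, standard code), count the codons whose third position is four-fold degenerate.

3

Codon 1 AUU (Ile): third position 3-fold.
Codon 2 ACU (Thr): third position 4-fold.
Codon 3 UUC (Phe): third position 2-fold.
Codon 4 GCA (Ala): third position 4-fold.
Codon 5 GGA (Gly): third position 4-fold.
Four-fold degenerate third positions: 3.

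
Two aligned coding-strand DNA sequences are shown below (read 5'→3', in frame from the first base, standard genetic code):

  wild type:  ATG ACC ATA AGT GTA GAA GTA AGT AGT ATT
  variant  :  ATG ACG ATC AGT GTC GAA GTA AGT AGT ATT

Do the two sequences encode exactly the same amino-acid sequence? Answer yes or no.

Codon 1: ATG Met / ATG Met — identical.
Codon 2: ACC Thr / ACG Thr — synonymous.
Codon 3: ATA Ile / ATC Ile — synonymous.
Codon 4: AGT Ser / AGT Ser — identical.
Codon 5: GTA Val / GTC Val — synonymous.
Codon 6: GAA Glu / GAA Glu — identical.
Codon 7: GTA Val / GTA Val — identical.
Codon 8: AGT Ser / AGT Ser — identical.
Codon 9: AGT Ser / AGT Ser — identical.
Codon 10: ATT Ile / ATT Ile — identical.
Nonsynonymous differences: 0 → same protein.

yes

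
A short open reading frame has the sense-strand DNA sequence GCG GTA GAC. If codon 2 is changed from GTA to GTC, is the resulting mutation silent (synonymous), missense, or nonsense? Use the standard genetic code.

Position 6 falls in codon 2: GTA → Val.
After the substitution the codon is GTC → Val.
Both encode Val, so the change is synonymous.

silent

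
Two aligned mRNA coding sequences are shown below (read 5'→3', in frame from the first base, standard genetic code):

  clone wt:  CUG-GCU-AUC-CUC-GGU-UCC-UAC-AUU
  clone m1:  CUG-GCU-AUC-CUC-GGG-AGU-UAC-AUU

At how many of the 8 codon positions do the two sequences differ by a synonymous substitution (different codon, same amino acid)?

Codon 1: CUG Leu / CUG Leu — identical.
Codon 2: GCU Ala / GCU Ala — identical.
Codon 3: AUC Ile / AUC Ile — identical.
Codon 4: CUC Leu / CUC Leu — identical.
Codon 5: GGU Gly / GGG Gly — synonymous.
Codon 6: UCC Ser / AGU Ser — synonymous.
Codon 7: UAC Tyr / UAC Tyr — identical.
Codon 8: AUU Ile / AUU Ile — identical.
Synonymous differences: 2.

2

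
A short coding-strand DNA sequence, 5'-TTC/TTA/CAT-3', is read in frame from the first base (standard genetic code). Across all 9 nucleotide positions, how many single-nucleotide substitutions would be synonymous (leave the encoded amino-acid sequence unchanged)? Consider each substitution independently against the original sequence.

4

Codon 1 (TTC, Phe): 1 synonymous substitution.
Codon 2 (TTA, Leu): 2 synonymous substitutions.
Codon 3 (CAT, His): 1 synonymous substitution.
Total: 1 + 2 + 1 = 4.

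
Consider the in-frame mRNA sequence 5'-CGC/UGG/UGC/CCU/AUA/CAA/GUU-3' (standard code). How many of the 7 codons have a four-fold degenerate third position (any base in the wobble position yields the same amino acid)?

Codon 1 CGC (Arg): third position 4-fold.
Codon 2 UGG (Trp): third position 1-fold.
Codon 3 UGC (Cys): third position 2-fold.
Codon 4 CCU (Pro): third position 4-fold.
Codon 5 AUA (Ile): third position 3-fold.
Codon 6 CAA (Gln): third position 2-fold.
Codon 7 GUU (Val): third position 4-fold.
Four-fold degenerate third positions: 3.

3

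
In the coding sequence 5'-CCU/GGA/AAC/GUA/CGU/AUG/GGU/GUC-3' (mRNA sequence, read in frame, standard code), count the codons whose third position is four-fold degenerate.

Codon 1 CCU (Pro): third position 4-fold.
Codon 2 GGA (Gly): third position 4-fold.
Codon 3 AAC (Asn): third position 2-fold.
Codon 4 GUA (Val): third position 4-fold.
Codon 5 CGU (Arg): third position 4-fold.
Codon 6 AUG (Met): third position 1-fold.
Codon 7 GGU (Gly): third position 4-fold.
Codon 8 GUC (Val): third position 4-fold.
Four-fold degenerate third positions: 6.

6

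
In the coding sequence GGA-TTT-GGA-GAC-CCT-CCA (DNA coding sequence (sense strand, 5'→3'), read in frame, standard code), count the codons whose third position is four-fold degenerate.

4

Codon 1 GGA (Gly): third position 4-fold.
Codon 2 TTT (Phe): third position 2-fold.
Codon 3 GGA (Gly): third position 4-fold.
Codon 4 GAC (Asp): third position 2-fold.
Codon 5 CCT (Pro): third position 4-fold.
Codon 6 CCA (Pro): third position 4-fold.
Four-fold degenerate third positions: 4.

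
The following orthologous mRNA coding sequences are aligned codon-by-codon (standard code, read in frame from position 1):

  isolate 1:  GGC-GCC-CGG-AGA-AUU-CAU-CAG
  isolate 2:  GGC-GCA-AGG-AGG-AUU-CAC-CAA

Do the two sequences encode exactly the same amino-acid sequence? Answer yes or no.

yes

Codon 1: GGC Gly / GGC Gly — identical.
Codon 2: GCC Ala / GCA Ala — synonymous.
Codon 3: CGG Arg / AGG Arg — synonymous.
Codon 4: AGA Arg / AGG Arg — synonymous.
Codon 5: AUU Ile / AUU Ile — identical.
Codon 6: CAU His / CAC His — synonymous.
Codon 7: CAG Gln / CAA Gln — synonymous.
Nonsynonymous differences: 0 → same protein.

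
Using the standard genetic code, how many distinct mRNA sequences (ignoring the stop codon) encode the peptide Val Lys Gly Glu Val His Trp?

512

Val: 4 codons.
Lys: 2 codons.
Gly: 4 codons.
Glu: 2 codons.
Val: 4 codons.
His: 2 codons.
Trp: 1 codon.
4 × 2 × 4 × 2 × 4 × 2 × 1 = 512.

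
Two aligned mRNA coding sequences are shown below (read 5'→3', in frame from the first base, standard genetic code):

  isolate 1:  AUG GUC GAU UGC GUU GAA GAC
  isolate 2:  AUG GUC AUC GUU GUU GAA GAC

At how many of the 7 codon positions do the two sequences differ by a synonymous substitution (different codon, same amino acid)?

Codon 1: AUG Met / AUG Met — identical.
Codon 2: GUC Val / GUC Val — identical.
Codon 3: GAU Asp / AUC Ile — nonsynonymous.
Codon 4: UGC Cys / GUU Val — nonsynonymous.
Codon 5: GUU Val / GUU Val — identical.
Codon 6: GAA Glu / GAA Glu — identical.
Codon 7: GAC Asp / GAC Asp — identical.
Synonymous differences: 0.

0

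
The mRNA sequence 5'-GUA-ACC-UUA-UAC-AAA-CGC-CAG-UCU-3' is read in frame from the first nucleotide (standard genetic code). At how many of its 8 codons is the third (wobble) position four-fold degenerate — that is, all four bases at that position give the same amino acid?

Codon 1 GUA (Val): third position 4-fold.
Codon 2 ACC (Thr): third position 4-fold.
Codon 3 UUA (Leu): third position 2-fold.
Codon 4 UAC (Tyr): third position 2-fold.
Codon 5 AAA (Lys): third position 2-fold.
Codon 6 CGC (Arg): third position 4-fold.
Codon 7 CAG (Gln): third position 2-fold.
Codon 8 UCU (Ser): third position 4-fold.
Four-fold degenerate third positions: 4.

4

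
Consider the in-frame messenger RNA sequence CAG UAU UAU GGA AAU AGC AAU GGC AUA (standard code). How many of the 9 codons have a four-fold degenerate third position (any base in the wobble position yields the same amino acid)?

2

Codon 1 CAG (Gln): third position 2-fold.
Codon 2 UAU (Tyr): third position 2-fold.
Codon 3 UAU (Tyr): third position 2-fold.
Codon 4 GGA (Gly): third position 4-fold.
Codon 5 AAU (Asn): third position 2-fold.
Codon 6 AGC (Ser): third position 2-fold.
Codon 7 AAU (Asn): third position 2-fold.
Codon 8 GGC (Gly): third position 4-fold.
Codon 9 AUA (Ile): third position 3-fold.
Four-fold degenerate third positions: 2.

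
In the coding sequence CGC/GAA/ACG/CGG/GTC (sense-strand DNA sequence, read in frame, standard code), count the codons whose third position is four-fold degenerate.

Codon 1 CGC (Arg): third position 4-fold.
Codon 2 GAA (Glu): third position 2-fold.
Codon 3 ACG (Thr): third position 4-fold.
Codon 4 CGG (Arg): third position 4-fold.
Codon 5 GTC (Val): third position 4-fold.
Four-fold degenerate third positions: 4.

4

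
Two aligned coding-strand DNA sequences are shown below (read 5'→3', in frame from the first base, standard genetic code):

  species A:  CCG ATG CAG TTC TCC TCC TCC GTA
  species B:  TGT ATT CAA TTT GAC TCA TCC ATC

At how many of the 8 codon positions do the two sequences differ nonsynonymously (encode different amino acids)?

Codon 1: CCG Pro / TGT Cys — nonsynonymous.
Codon 2: ATG Met / ATT Ile — nonsynonymous.
Codon 3: CAG Gln / CAA Gln — synonymous.
Codon 4: TTC Phe / TTT Phe — synonymous.
Codon 5: TCC Ser / GAC Asp — nonsynonymous.
Codon 6: TCC Ser / TCA Ser — synonymous.
Codon 7: TCC Ser / TCC Ser — identical.
Codon 8: GTA Val / ATC Ile — nonsynonymous.
Nonsynonymous differences: 4.

4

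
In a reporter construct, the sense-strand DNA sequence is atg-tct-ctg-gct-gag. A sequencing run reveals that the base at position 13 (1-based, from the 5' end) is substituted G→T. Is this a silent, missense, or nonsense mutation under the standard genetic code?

Position 13 falls in codon 5: GAG → Glu.
After the substitution the codon is TAG → Stop.
The new codon is a stop codon, so this is a nonsense mutation.

nonsense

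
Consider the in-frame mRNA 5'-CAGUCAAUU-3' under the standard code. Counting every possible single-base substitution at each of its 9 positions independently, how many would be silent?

Codon 1 (CAG, Gln): 1 synonymous substitution.
Codon 2 (UCA, Ser): 3 synonymous substitutions.
Codon 3 (AUU, Ile): 2 synonymous substitutions.
Total: 1 + 3 + 2 = 6.

6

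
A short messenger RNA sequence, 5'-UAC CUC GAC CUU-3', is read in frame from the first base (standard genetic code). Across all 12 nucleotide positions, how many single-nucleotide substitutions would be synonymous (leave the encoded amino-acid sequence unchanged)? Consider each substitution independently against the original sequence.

8

Codon 1 (UAC, Tyr): 1 synonymous substitution.
Codon 2 (CUC, Leu): 3 synonymous substitutions.
Codon 3 (GAC, Asp): 1 synonymous substitution.
Codon 4 (CUU, Leu): 3 synonymous substitutions.
Total: 1 + 3 + 1 + 3 = 8.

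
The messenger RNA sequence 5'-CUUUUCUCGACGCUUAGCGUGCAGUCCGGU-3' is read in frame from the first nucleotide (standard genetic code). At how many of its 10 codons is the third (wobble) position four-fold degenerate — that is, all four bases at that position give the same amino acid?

7

Codon 1 CUU (Leu): third position 4-fold.
Codon 2 UUC (Phe): third position 2-fold.
Codon 3 UCG (Ser): third position 4-fold.
Codon 4 ACG (Thr): third position 4-fold.
Codon 5 CUU (Leu): third position 4-fold.
Codon 6 AGC (Ser): third position 2-fold.
Codon 7 GUG (Val): third position 4-fold.
Codon 8 CAG (Gln): third position 2-fold.
Codon 9 UCC (Ser): third position 4-fold.
Codon 10 GGU (Gly): third position 4-fold.
Four-fold degenerate third positions: 7.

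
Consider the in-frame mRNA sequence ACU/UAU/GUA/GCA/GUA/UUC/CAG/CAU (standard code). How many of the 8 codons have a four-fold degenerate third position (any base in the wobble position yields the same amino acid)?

4

Codon 1 ACU (Thr): third position 4-fold.
Codon 2 UAU (Tyr): third position 2-fold.
Codon 3 GUA (Val): third position 4-fold.
Codon 4 GCA (Ala): third position 4-fold.
Codon 5 GUA (Val): third position 4-fold.
Codon 6 UUC (Phe): third position 2-fold.
Codon 7 CAG (Gln): third position 2-fold.
Codon 8 CAU (His): third position 2-fold.
Four-fold degenerate third positions: 4.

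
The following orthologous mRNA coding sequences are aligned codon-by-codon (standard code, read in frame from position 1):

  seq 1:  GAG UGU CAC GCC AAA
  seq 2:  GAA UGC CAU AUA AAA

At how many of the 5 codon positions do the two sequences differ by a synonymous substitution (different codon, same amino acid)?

3

Codon 1: GAG Glu / GAA Glu — synonymous.
Codon 2: UGU Cys / UGC Cys — synonymous.
Codon 3: CAC His / CAU His — synonymous.
Codon 4: GCC Ala / AUA Ile — nonsynonymous.
Codon 5: AAA Lys / AAA Lys — identical.
Synonymous differences: 3.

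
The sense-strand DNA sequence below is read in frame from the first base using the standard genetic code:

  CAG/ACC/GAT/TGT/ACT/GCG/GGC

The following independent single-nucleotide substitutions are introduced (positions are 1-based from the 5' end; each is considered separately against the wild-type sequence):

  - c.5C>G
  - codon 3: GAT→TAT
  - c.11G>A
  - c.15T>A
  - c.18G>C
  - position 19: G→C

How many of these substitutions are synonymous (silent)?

2

Codon 2: ACC (Thr) → AGC (Ser) — missense.
Codon 3: GAT (Asp) → TAT (Tyr) — missense.
Codon 4: TGT (Cys) → TAT (Tyr) — missense.
Codon 5: ACT (Thr) → ACA (Thr) — synonymous.
Codon 6: GCG (Ala) → GCC (Ala) — synonymous.
Codon 7: GGC (Gly) → CGC (Arg) — missense.
Synonymous: 2 of 6.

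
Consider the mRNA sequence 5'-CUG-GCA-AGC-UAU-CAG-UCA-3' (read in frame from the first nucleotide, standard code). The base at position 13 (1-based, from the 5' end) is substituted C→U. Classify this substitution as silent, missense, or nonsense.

Position 13 falls in codon 5: CAG → Gln.
After the substitution the codon is UAG → Stop.
The new codon is a stop codon, so this is a nonsense mutation.

nonsense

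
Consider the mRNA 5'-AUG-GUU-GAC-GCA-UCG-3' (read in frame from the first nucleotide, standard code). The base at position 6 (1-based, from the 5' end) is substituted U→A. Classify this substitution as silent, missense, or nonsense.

silent

Position 6 falls in codon 2: GUU → Val.
After the substitution the codon is GUA → Val.
Both encode Val, so the change is synonymous.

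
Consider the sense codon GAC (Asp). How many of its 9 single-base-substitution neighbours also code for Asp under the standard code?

Position 1: none → 0 synonymous.
Position 2: none → 0 synonymous.
Position 3: GAT → 1 synonymous.
Total: 0 + 0 + 1 = 1.

1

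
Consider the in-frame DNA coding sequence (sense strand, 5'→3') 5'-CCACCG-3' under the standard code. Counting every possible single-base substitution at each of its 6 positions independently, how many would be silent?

Codon 1 (CCA, Pro): 3 synonymous substitutions.
Codon 2 (CCG, Pro): 3 synonymous substitutions.
Total: 3 + 3 = 6.

6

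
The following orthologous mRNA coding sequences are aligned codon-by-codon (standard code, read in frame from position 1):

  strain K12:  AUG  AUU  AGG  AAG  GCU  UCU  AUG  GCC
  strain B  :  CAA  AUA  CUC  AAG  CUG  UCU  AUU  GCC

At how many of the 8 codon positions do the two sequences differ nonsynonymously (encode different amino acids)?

4

Codon 1: AUG Met / CAA Gln — nonsynonymous.
Codon 2: AUU Ile / AUA Ile — synonymous.
Codon 3: AGG Arg / CUC Leu — nonsynonymous.
Codon 4: AAG Lys / AAG Lys — identical.
Codon 5: GCU Ala / CUG Leu — nonsynonymous.
Codon 6: UCU Ser / UCU Ser — identical.
Codon 7: AUG Met / AUU Ile — nonsynonymous.
Codon 8: GCC Ala / GCC Ala — identical.
Nonsynonymous differences: 4.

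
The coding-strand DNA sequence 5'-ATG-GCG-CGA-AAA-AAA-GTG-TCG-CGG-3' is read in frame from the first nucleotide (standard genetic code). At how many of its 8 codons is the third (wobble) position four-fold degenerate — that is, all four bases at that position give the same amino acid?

5

Codon 1 ATG (Met): third position 1-fold.
Codon 2 GCG (Ala): third position 4-fold.
Codon 3 CGA (Arg): third position 4-fold.
Codon 4 AAA (Lys): third position 2-fold.
Codon 5 AAA (Lys): third position 2-fold.
Codon 6 GTG (Val): third position 4-fold.
Codon 7 TCG (Ser): third position 4-fold.
Codon 8 CGG (Arg): third position 4-fold.
Four-fold degenerate third positions: 5.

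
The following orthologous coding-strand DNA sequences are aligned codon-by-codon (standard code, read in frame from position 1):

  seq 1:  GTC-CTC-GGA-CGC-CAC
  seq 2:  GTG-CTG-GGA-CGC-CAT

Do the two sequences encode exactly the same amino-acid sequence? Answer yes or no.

Codon 1: GTC Val / GTG Val — synonymous.
Codon 2: CTC Leu / CTG Leu — synonymous.
Codon 3: GGA Gly / GGA Gly — identical.
Codon 4: CGC Arg / CGC Arg — identical.
Codon 5: CAC His / CAT His — synonymous.
Nonsynonymous differences: 0 → same protein.

yes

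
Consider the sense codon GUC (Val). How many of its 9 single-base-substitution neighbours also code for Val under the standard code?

Position 1: none → 0 synonymous.
Position 2: none → 0 synonymous.
Position 3: GUU, GUA, GUG → 3 synonymous.
Total: 0 + 0 + 3 = 3.

3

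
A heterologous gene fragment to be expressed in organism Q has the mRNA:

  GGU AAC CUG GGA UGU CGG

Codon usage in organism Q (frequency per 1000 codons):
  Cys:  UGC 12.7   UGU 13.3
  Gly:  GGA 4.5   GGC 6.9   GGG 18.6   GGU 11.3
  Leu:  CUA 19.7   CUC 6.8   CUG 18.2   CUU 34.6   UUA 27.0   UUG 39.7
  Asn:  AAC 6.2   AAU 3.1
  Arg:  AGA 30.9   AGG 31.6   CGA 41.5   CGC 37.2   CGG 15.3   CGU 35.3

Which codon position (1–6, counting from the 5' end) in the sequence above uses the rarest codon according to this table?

4

Codon 1 GGU (Gly): 11.3 per 1000.
Codon 2 AAC (Asn): 6.2 per 1000.
Codon 3 CUG (Leu): 18.2 per 1000.
Codon 4 GGA (Gly): 4.5 per 1000.
Codon 5 UGU (Cys): 13.3 per 1000.
Codon 6 CGG (Arg): 15.3 per 1000.
Lowest frequency is 4.5 at codon 4.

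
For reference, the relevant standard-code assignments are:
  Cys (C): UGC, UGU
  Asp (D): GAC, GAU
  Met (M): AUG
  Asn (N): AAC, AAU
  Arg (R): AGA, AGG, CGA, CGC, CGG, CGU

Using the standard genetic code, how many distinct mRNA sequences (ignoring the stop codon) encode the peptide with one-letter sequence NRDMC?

Asn: 2 codons.
Arg: 6 codons.
Asp: 2 codons.
Met: 1 codon.
Cys: 2 codons.
2 × 6 × 2 × 1 × 2 = 48.

48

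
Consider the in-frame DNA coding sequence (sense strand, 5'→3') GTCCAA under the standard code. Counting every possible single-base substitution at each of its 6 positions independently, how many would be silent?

4

Codon 1 (GTC, Val): 3 synonymous substitutions.
Codon 2 (CAA, Gln): 1 synonymous substitution.
Total: 3 + 1 = 4.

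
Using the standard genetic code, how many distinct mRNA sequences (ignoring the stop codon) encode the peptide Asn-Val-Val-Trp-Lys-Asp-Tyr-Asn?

Asn: 2 codons.
Val: 4 codons.
Val: 4 codons.
Trp: 1 codon.
Lys: 2 codons.
Asp: 2 codons.
Tyr: 2 codons.
Asn: 2 codons.
2 × 4 × 4 × 1 × 2 × 2 × 2 × 2 = 512.

512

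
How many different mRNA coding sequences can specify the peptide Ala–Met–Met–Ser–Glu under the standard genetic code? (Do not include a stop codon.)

Ala: 4 codons.
Met: 1 codon.
Met: 1 codon.
Ser: 6 codons.
Glu: 2 codons.
4 × 1 × 1 × 6 × 2 = 48.

48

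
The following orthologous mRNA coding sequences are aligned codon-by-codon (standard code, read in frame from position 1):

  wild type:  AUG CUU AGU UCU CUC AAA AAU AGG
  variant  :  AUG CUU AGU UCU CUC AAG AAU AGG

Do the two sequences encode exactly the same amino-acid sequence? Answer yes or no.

yes

Codon 1: AUG Met / AUG Met — identical.
Codon 2: CUU Leu / CUU Leu — identical.
Codon 3: AGU Ser / AGU Ser — identical.
Codon 4: UCU Ser / UCU Ser — identical.
Codon 5: CUC Leu / CUC Leu — identical.
Codon 6: AAA Lys / AAG Lys — synonymous.
Codon 7: AAU Asn / AAU Asn — identical.
Codon 8: AGG Arg / AGG Arg — identical.
Nonsynonymous differences: 0 → same protein.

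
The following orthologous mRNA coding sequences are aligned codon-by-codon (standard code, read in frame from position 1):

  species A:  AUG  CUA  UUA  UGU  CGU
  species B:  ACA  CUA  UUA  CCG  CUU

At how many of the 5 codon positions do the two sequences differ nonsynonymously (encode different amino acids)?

Codon 1: AUG Met / ACA Thr — nonsynonymous.
Codon 2: CUA Leu / CUA Leu — identical.
Codon 3: UUA Leu / UUA Leu — identical.
Codon 4: UGU Cys / CCG Pro — nonsynonymous.
Codon 5: CGU Arg / CUU Leu — nonsynonymous.
Nonsynonymous differences: 3.

3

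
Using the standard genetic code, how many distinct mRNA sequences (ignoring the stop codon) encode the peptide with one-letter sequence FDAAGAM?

Phe: 2 codons.
Asp: 2 codons.
Ala: 4 codons.
Ala: 4 codons.
Gly: 4 codons.
Ala: 4 codons.
Met: 1 codon.
2 × 2 × 4 × 4 × 4 × 4 × 1 = 1024.

1024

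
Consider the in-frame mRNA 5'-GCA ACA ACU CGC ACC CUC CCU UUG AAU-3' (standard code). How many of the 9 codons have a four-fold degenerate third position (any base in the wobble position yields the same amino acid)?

Codon 1 GCA (Ala): third position 4-fold.
Codon 2 ACA (Thr): third position 4-fold.
Codon 3 ACU (Thr): third position 4-fold.
Codon 4 CGC (Arg): third position 4-fold.
Codon 5 ACC (Thr): third position 4-fold.
Codon 6 CUC (Leu): third position 4-fold.
Codon 7 CCU (Pro): third position 4-fold.
Codon 8 UUG (Leu): third position 2-fold.
Codon 9 AAU (Asn): third position 2-fold.
Four-fold degenerate third positions: 7.

7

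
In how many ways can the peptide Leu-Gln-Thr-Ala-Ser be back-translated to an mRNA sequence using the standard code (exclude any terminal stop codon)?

Leu: 6 codons.
Gln: 2 codons.
Thr: 4 codons.
Ala: 4 codons.
Ser: 6 codons.
6 × 2 × 4 × 4 × 6 = 1152.

1152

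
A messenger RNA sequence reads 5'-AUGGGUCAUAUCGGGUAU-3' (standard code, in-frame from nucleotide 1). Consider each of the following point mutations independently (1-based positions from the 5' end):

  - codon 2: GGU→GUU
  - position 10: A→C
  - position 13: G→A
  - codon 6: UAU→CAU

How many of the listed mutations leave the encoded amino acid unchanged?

0

Codon 2: GGU (Gly) → GUU (Val) — missense.
Codon 4: AUC (Ile) → CUC (Leu) — missense.
Codon 5: GGG (Gly) → AGG (Arg) — missense.
Codon 6: UAU (Tyr) → CAU (His) — missense.
Synonymous: 0 of 4.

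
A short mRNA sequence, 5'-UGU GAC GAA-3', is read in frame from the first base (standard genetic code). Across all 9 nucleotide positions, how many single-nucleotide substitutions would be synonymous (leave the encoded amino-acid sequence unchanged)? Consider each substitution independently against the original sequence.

3

Codon 1 (UGU, Cys): 1 synonymous substitution.
Codon 2 (GAC, Asp): 1 synonymous substitution.
Codon 3 (GAA, Glu): 1 synonymous substitution.
Total: 1 + 1 + 1 = 3.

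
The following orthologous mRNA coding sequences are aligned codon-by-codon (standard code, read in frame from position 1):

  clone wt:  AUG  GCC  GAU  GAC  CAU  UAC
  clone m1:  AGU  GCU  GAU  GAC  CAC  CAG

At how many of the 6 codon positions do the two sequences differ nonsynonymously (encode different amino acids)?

Codon 1: AUG Met / AGU Ser — nonsynonymous.
Codon 2: GCC Ala / GCU Ala — synonymous.
Codon 3: GAU Asp / GAU Asp — identical.
Codon 4: GAC Asp / GAC Asp — identical.
Codon 5: CAU His / CAC His — synonymous.
Codon 6: UAC Tyr / CAG Gln — nonsynonymous.
Nonsynonymous differences: 2.

2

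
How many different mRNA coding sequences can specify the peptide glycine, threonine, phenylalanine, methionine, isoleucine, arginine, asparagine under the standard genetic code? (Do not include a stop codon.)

Gly: 4 codons.
Thr: 4 codons.
Phe: 2 codons.
Met: 1 codon.
Ile: 3 codons.
Arg: 6 codons.
Asn: 2 codons.
4 × 4 × 2 × 1 × 3 × 6 × 2 = 1152.

1152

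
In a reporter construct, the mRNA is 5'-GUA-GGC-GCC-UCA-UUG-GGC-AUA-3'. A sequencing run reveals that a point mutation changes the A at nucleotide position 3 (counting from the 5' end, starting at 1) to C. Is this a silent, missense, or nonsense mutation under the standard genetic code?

silent

Position 3 falls in codon 1: GUA → Val.
After the substitution the codon is GUC → Val.
Both encode Val, so the change is synonymous.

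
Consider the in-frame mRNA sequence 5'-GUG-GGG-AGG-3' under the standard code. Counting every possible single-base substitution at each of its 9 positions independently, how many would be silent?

8

Codon 1 (GUG, Val): 3 synonymous substitutions.
Codon 2 (GGG, Gly): 3 synonymous substitutions.
Codon 3 (AGG, Arg): 2 synonymous substitutions.
Total: 3 + 3 + 2 = 8.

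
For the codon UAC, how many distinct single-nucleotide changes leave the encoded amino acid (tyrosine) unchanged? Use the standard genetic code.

Position 1: none → 0 synonymous.
Position 2: none → 0 synonymous.
Position 3: UAU → 1 synonymous.
Total: 0 + 0 + 1 = 1.

1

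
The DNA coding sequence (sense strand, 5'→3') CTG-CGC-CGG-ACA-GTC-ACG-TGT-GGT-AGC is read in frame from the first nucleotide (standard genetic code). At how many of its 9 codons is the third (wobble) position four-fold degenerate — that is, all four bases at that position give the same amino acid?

7

Codon 1 CTG (Leu): third position 4-fold.
Codon 2 CGC (Arg): third position 4-fold.
Codon 3 CGG (Arg): third position 4-fold.
Codon 4 ACA (Thr): third position 4-fold.
Codon 5 GTC (Val): third position 4-fold.
Codon 6 ACG (Thr): third position 4-fold.
Codon 7 TGT (Cys): third position 2-fold.
Codon 8 GGT (Gly): third position 4-fold.
Codon 9 AGC (Ser): third position 2-fold.
Four-fold degenerate third positions: 7.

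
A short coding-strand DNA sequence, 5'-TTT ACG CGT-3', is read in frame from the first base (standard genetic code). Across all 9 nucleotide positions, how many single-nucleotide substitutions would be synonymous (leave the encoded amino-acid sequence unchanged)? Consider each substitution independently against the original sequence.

Codon 1 (TTT, Phe): 1 synonymous substitution.
Codon 2 (ACG, Thr): 3 synonymous substitutions.
Codon 3 (CGT, Arg): 3 synonymous substitutions.
Total: 1 + 3 + 3 = 7.

7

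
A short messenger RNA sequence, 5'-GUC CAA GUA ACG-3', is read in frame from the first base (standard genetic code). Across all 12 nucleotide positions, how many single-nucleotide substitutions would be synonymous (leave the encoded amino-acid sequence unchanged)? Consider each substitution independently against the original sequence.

Codon 1 (GUC, Val): 3 synonymous substitutions.
Codon 2 (CAA, Gln): 1 synonymous substitution.
Codon 3 (GUA, Val): 3 synonymous substitutions.
Codon 4 (ACG, Thr): 3 synonymous substitutions.
Total: 3 + 1 + 3 + 3 = 10.

10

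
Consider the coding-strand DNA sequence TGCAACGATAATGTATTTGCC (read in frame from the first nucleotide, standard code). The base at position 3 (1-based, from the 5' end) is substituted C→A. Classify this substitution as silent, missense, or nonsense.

Position 3 falls in codon 1: TGC → Cys.
After the substitution the codon is TGA → Stop.
The new codon is a stop codon, so this is a nonsense mutation.

nonsense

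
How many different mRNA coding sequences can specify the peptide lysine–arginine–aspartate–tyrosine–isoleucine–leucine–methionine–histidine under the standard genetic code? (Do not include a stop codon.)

Lys: 2 codons.
Arg: 6 codons.
Asp: 2 codons.
Tyr: 2 codons.
Ile: 3 codons.
Leu: 6 codons.
Met: 1 codon.
His: 2 codons.
2 × 6 × 2 × 2 × 3 × 6 × 1 × 2 = 1728.

1728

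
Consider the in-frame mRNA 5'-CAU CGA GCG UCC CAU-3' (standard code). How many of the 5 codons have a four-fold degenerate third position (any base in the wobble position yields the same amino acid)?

3

Codon 1 CAU (His): third position 2-fold.
Codon 2 CGA (Arg): third position 4-fold.
Codon 3 GCG (Ala): third position 4-fold.
Codon 4 UCC (Ser): third position 4-fold.
Codon 5 CAU (His): third position 2-fold.
Four-fold degenerate third positions: 3.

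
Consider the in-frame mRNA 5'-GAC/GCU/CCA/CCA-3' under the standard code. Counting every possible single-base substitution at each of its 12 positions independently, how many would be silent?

10

Codon 1 (GAC, Asp): 1 synonymous substitution.
Codon 2 (GCU, Ala): 3 synonymous substitutions.
Codon 3 (CCA, Pro): 3 synonymous substitutions.
Codon 4 (CCA, Pro): 3 synonymous substitutions.
Total: 1 + 3 + 3 + 3 = 10.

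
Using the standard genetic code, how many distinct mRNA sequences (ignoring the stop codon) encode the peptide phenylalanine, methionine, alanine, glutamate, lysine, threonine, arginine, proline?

3072

Phe: 2 codons.
Met: 1 codon.
Ala: 4 codons.
Glu: 2 codons.
Lys: 2 codons.
Thr: 4 codons.
Arg: 6 codons.
Pro: 4 codons.
2 × 1 × 4 × 2 × 2 × 4 × 6 × 4 = 3072.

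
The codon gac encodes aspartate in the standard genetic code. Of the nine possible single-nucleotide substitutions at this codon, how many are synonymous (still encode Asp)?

1

Position 1: none → 0 synonymous.
Position 2: none → 0 synonymous.
Position 3: GAU → 1 synonymous.
Total: 0 + 0 + 1 = 1.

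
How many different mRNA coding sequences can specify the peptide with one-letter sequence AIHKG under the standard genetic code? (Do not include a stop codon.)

192

Ala: 4 codons.
Ile: 3 codons.
His: 2 codons.
Lys: 2 codons.
Gly: 4 codons.
4 × 3 × 2 × 2 × 4 = 192.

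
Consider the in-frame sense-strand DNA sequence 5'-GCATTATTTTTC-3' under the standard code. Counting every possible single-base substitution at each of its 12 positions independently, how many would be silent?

Codon 1 (GCA, Ala): 3 synonymous substitutions.
Codon 2 (TTA, Leu): 2 synonymous substitutions.
Codon 3 (TTT, Phe): 1 synonymous substitution.
Codon 4 (TTC, Phe): 1 synonymous substitution.
Total: 3 + 2 + 1 + 1 = 7.

7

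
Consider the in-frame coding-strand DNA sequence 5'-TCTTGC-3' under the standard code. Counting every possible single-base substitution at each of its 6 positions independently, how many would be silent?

4

Codon 1 (TCT, Ser): 3 synonymous substitutions.
Codon 2 (TGC, Cys): 1 synonymous substitution.
Total: 3 + 1 = 4.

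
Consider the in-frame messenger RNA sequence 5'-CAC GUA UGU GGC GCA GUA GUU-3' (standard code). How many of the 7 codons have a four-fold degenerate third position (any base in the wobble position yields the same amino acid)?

5

Codon 1 CAC (His): third position 2-fold.
Codon 2 GUA (Val): third position 4-fold.
Codon 3 UGU (Cys): third position 2-fold.
Codon 4 GGC (Gly): third position 4-fold.
Codon 5 GCA (Ala): third position 4-fold.
Codon 6 GUA (Val): third position 4-fold.
Codon 7 GUU (Val): third position 4-fold.
Four-fold degenerate third positions: 5.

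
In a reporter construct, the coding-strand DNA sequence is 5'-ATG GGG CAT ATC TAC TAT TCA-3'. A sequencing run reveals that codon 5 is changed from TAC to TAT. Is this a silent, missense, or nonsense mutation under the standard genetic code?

silent

Position 15 falls in codon 5: TAC → Tyr.
After the substitution the codon is TAT → Tyr.
Both encode Tyr, so the change is synonymous.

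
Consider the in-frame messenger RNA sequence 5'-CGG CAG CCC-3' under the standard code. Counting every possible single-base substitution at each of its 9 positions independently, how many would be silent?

8

Codon 1 (CGG, Arg): 4 synonymous substitutions.
Codon 2 (CAG, Gln): 1 synonymous substitution.
Codon 3 (CCC, Pro): 3 synonymous substitutions.
Total: 4 + 1 + 3 = 8.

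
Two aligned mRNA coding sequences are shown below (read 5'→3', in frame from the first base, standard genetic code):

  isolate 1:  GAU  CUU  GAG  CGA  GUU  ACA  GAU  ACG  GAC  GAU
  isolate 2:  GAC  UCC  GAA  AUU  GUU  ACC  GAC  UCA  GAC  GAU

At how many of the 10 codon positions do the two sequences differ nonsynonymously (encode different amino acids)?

Codon 1: GAU Asp / GAC Asp — synonymous.
Codon 2: CUU Leu / UCC Ser — nonsynonymous.
Codon 3: GAG Glu / GAA Glu — synonymous.
Codon 4: CGA Arg / AUU Ile — nonsynonymous.
Codon 5: GUU Val / GUU Val — identical.
Codon 6: ACA Thr / ACC Thr — synonymous.
Codon 7: GAU Asp / GAC Asp — synonymous.
Codon 8: ACG Thr / UCA Ser — nonsynonymous.
Codon 9: GAC Asp / GAC Asp — identical.
Codon 10: GAU Asp / GAU Asp — identical.
Nonsynonymous differences: 3.

3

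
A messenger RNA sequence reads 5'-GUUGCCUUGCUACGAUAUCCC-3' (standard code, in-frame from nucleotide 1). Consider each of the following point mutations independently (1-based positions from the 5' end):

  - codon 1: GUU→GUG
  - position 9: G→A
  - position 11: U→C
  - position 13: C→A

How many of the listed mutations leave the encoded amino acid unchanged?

Codon 1: GUU (Val) → GUG (Val) — synonymous.
Codon 3: UUG (Leu) → UUA (Leu) — synonymous.
Codon 4: CUA (Leu) → CCA (Pro) — missense.
Codon 5: CGA (Arg) → AGA (Arg) — synonymous.
Synonymous: 3 of 4.

3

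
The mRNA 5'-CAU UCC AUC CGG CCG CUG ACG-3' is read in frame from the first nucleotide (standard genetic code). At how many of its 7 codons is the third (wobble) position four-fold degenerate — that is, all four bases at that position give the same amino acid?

Codon 1 CAU (His): third position 2-fold.
Codon 2 UCC (Ser): third position 4-fold.
Codon 3 AUC (Ile): third position 3-fold.
Codon 4 CGG (Arg): third position 4-fold.
Codon 5 CCG (Pro): third position 4-fold.
Codon 6 CUG (Leu): third position 4-fold.
Codon 7 ACG (Thr): third position 4-fold.
Four-fold degenerate third positions: 5.

5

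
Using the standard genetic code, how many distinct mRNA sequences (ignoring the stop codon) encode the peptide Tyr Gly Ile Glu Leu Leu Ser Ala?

41472

Tyr: 2 codons.
Gly: 4 codons.
Ile: 3 codons.
Glu: 2 codons.
Leu: 6 codons.
Leu: 6 codons.
Ser: 6 codons.
Ala: 4 codons.
2 × 4 × 3 × 2 × 6 × 6 × 6 × 4 = 41472.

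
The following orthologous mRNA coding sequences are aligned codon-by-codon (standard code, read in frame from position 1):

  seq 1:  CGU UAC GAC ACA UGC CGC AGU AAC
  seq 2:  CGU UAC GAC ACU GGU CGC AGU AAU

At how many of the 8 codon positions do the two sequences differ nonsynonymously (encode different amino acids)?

1

Codon 1: CGU Arg / CGU Arg — identical.
Codon 2: UAC Tyr / UAC Tyr — identical.
Codon 3: GAC Asp / GAC Asp — identical.
Codon 4: ACA Thr / ACU Thr — synonymous.
Codon 5: UGC Cys / GGU Gly — nonsynonymous.
Codon 6: CGC Arg / CGC Arg — identical.
Codon 7: AGU Ser / AGU Ser — identical.
Codon 8: AAC Asn / AAU Asn — synonymous.
Nonsynonymous differences: 1.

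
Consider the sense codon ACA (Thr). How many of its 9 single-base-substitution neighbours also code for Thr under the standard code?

Position 1: none → 0 synonymous.
Position 2: none → 0 synonymous.
Position 3: ACT, ACC, ACG → 3 synonymous.
Total: 0 + 0 + 3 = 3.

3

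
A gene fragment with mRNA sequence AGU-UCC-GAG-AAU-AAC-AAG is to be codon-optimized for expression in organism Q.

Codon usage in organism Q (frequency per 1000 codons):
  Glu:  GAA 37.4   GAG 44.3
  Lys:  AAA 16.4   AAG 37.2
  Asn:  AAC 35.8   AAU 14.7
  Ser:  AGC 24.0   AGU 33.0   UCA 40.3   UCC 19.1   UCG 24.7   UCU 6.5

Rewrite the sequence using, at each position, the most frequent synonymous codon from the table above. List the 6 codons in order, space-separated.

Codon 1 (Ser): best is UCA at 40.3.
Codon 2 (Ser): best is UCA at 40.3.
Codon 3 (Glu): best is GAG at 44.3.
Codon 4 (Asn): best is AAC at 35.8.
Codon 5 (Asn): best is AAC at 35.8.
Codon 6 (Lys): best is AAG at 37.2.

UCA UCA GAG AAC AAC AAG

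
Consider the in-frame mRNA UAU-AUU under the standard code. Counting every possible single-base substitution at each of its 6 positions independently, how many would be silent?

3

Codon 1 (UAU, Tyr): 1 synonymous substitution.
Codon 2 (AUU, Ile): 2 synonymous substitutions.
Total: 1 + 2 = 3.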